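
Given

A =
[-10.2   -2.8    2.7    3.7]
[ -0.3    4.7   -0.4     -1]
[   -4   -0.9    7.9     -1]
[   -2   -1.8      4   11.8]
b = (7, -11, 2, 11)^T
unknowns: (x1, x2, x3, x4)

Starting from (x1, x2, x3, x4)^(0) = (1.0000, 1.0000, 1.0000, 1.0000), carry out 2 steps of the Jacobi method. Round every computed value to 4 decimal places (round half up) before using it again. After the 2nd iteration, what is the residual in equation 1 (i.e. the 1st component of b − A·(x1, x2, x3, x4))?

Iteration 1:
  x1 = (7 - (-2.8)·1.0000 - (2.7)·1.0000 - (3.7)·1.0000) / (-10.2) = -0.3333
  x2 = (-11 - (-0.3)·1.0000 - (-0.4)·1.0000 - (-1)·1.0000) / (4.7) = -1.9787
  x3 = (2 - (-4)·1.0000 - (-0.9)·1.0000 - (-1)·1.0000) / (7.9) = 1.0000
  x4 = (11 - (-2)·1.0000 - (-1.8)·1.0000 - (4)·1.0000) / (11.8) = 0.9153
Iteration 2:
  x1 = (7 - (-2.8)·-1.9787 - (2.7)·1.0000 - (3.7)·0.9153) / (-10.2) = 0.4536
  x2 = (-11 - (-0.3)·-0.3333 - (-0.4)·1.0000 - (-1)·0.9153) / (4.7) = -2.0818
  x3 = (2 - (-4)·-0.3333 - (-0.9)·-1.9787 - (-1)·0.9153) / (7.9) = -0.0252
  x4 = (11 - (-2)·-0.3333 - (-1.8)·-1.9787 - (4)·1.0000) / (11.8) = 0.2349
Residual b − A·x = (4.9966, -0.8546, 2.3748, 5.4889)

4.9966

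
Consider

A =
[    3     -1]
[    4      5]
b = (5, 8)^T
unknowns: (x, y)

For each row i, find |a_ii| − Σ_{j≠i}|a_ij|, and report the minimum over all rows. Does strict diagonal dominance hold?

row 1: |3| − (1) = 2
row 2: |5| − (4) = 1
minimum over rows = 1 → strictly diagonally dominant (convergence guaranteed)

1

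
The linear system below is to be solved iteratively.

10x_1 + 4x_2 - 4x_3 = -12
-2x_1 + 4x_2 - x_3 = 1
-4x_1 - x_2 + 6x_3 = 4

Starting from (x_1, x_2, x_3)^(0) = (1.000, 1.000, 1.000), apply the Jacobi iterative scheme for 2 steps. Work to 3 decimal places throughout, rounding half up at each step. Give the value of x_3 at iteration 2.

0.033

Iteration 1:
  x_1 = (-12 - (4)·1.000 - (-4)·1.000) / (10) = -1.200
  x_2 = (1 - (-2)·1.000 - (-1)·1.000) / (4) = 1.000
  x_3 = (4 - (-4)·1.000 - (-1)·1.000) / (6) = 1.500
Iteration 2:
  x_1 = (-12 - (4)·1.000 - (-4)·1.500) / (10) = -1.000
  x_2 = (1 - (-2)·-1.200 - (-1)·1.500) / (4) = 0.025
  x_3 = (4 - (-4)·-1.200 - (-1)·1.000) / (6) = 0.033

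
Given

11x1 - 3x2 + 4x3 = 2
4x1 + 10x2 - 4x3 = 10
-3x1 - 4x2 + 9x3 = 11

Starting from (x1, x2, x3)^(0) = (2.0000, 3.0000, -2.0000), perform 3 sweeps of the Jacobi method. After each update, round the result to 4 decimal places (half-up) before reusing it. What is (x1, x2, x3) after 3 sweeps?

(0.0608, 2.0739, 1.5479)

Iteration 1:
  x1 = (2 - (-3)·3.0000 - (4)·-2.0000) / (11) = 1.7273
  x2 = (10 - (4)·2.0000 - (-4)·-2.0000) / (10) = -0.6000
  x3 = (11 - (-3)·2.0000 - (-4)·3.0000) / (9) = 3.2222
Iteration 2:
  x1 = (2 - (-3)·-0.6000 - (4)·3.2222) / (11) = -1.1535
  x2 = (10 - (4)·1.7273 - (-4)·3.2222) / (10) = 1.5980
  x3 = (11 - (-3)·1.7273 - (-4)·-0.6000) / (9) = 1.5313
Iteration 3:
  x1 = (2 - (-3)·1.5980 - (4)·1.5313) / (11) = 0.0608
  x2 = (10 - (4)·-1.1535 - (-4)·1.5313) / (10) = 2.0739
  x3 = (11 - (-3)·-1.1535 - (-4)·1.5980) / (9) = 1.5479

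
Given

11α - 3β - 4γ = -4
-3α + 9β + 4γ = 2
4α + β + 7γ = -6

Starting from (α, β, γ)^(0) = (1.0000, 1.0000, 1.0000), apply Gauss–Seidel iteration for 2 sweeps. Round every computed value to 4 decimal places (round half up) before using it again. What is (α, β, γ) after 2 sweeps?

(-0.7610, 0.4104, -0.4809)

Iteration 1:
  α = (-4 - (-3)·1.0000 - (-4)·1.0000) / (11) = 0.2727
  β = (2 - (-3)·0.2727 - (4)·1.0000) / (9) = -0.1313
  γ = (-6 - (4)·0.2727 - (1)·-0.1313) / (7) = -0.9942
Iteration 2:
  α = (-4 - (-3)·-0.1313 - (-4)·-0.9942) / (11) = -0.7610
  β = (2 - (-3)·-0.7610 - (4)·-0.9942) / (9) = 0.4104
  γ = (-6 - (4)·-0.7610 - (1)·0.4104) / (7) = -0.4809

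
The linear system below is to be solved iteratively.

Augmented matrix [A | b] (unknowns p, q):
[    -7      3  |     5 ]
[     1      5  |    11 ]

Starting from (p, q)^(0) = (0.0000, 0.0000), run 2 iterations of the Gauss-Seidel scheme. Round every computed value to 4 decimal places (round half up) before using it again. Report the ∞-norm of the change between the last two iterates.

1.0041

Iteration 1:
  p = (5 - (3)·0.0000) / (-7) = -0.7143
  q = (11 - (1)·-0.7143) / (5) = 2.3429
Iteration 2:
  p = (5 - (3)·2.3429) / (-7) = 0.2898
  q = (11 - (1)·0.2898) / (5) = 2.1420
Change: (1.0041, -0.2009) → max |·| = 1.0041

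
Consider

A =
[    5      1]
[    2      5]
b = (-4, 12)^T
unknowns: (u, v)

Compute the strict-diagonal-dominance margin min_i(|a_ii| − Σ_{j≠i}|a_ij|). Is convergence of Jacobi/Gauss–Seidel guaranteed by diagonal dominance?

3

row 1: |5| − (1) = 4
row 2: |5| − (2) = 3
minimum over rows = 3 → strictly diagonally dominant (convergence guaranteed)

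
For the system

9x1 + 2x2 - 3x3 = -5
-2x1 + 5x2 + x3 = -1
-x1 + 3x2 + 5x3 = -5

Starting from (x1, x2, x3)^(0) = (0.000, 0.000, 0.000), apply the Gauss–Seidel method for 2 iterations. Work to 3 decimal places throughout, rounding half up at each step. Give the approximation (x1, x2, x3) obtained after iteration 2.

Iteration 1:
  x1 = (-5 - (2)·0.000 - (-3)·0.000) / (9) = -0.556
  x2 = (-1 - (-2)·-0.556 - (1)·0.000) / (5) = -0.422
  x3 = (-5 - (-1)·-0.556 - (3)·-0.422) / (5) = -0.858
Iteration 2:
  x1 = (-5 - (2)·-0.422 - (-3)·-0.858) / (9) = -0.748
  x2 = (-1 - (-2)·-0.748 - (1)·-0.858) / (5) = -0.328
  x3 = (-5 - (-1)·-0.748 - (3)·-0.328) / (5) = -0.953

(-0.748, -0.328, -0.953)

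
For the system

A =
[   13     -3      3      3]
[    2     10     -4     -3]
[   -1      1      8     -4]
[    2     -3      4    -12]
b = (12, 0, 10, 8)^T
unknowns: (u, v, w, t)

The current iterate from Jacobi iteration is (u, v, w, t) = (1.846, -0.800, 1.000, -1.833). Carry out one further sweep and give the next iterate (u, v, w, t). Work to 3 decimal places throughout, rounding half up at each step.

(0.931, -0.519, 0.664, 0.174)

One sweep:
  u = (12 - (-3)·-0.800 - (3)·1.000 - (3)·-1.833) / (13) = 0.931
  v = (0 - (2)·1.846 - (-4)·1.000 - (-3)·-1.833) / (10) = -0.519
  w = (10 - (-1)·1.846 - (1)·-0.800 - (-4)·-1.833) / (8) = 0.664
  t = (8 - (2)·1.846 - (-3)·-0.800 - (4)·1.000) / (-12) = 0.174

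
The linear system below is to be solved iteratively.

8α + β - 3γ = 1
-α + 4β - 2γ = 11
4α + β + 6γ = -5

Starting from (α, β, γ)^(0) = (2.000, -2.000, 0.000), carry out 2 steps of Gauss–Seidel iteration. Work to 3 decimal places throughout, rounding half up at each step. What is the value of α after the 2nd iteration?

Iteration 1:
  α = (1 - (1)·-2.000 - (-3)·0.000) / (8) = 0.375
  β = (11 - (-1)·0.375 - (-2)·0.000) / (4) = 2.844
  γ = (-5 - (4)·0.375 - (1)·2.844) / (6) = -1.557
Iteration 2:
  α = (1 - (1)·2.844 - (-3)·-1.557) / (8) = -0.814
  β = (11 - (-1)·-0.814 - (-2)·-1.557) / (4) = 1.768
  γ = (-5 - (4)·-0.814 - (1)·1.768) / (6) = -0.585

-0.814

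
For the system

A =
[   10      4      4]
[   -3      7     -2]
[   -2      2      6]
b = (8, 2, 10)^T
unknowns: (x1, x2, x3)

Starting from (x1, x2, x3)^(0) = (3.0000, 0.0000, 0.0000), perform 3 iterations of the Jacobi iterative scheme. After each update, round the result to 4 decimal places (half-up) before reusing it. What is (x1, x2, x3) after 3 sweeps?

(-0.3200, 0.3048, 0.9048)

Iteration 1:
  x1 = (8 - (4)·0.0000 - (4)·0.0000) / (10) = 0.8000
  x2 = (2 - (-3)·3.0000 - (-2)·0.0000) / (7) = 1.5714
  x3 = (10 - (-2)·3.0000 - (2)·0.0000) / (6) = 2.6667
Iteration 2:
  x1 = (8 - (4)·1.5714 - (4)·2.6667) / (10) = -0.8952
  x2 = (2 - (-3)·0.8000 - (-2)·2.6667) / (7) = 1.3905
  x3 = (10 - (-2)·0.8000 - (2)·1.5714) / (6) = 1.4095
Iteration 3:
  x1 = (8 - (4)·1.3905 - (4)·1.4095) / (10) = -0.3200
  x2 = (2 - (-3)·-0.8952 - (-2)·1.4095) / (7) = 0.3048
  x3 = (10 - (-2)·-0.8952 - (2)·1.3905) / (6) = 0.9048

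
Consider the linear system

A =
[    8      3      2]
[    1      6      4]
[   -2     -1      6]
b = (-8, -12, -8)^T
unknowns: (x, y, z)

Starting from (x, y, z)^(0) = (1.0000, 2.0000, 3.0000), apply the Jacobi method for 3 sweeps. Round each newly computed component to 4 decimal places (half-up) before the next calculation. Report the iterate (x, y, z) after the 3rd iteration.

(0.1424, -0.2141, -1.2801)

Iteration 1:
  x = (-8 - (3)·2.0000 - (2)·3.0000) / (8) = -2.5000
  y = (-12 - (1)·1.0000 - (4)·3.0000) / (6) = -4.1667
  z = (-8 - (-2)·1.0000 - (-1)·2.0000) / (6) = -0.6667
Iteration 2:
  x = (-8 - (3)·-4.1667 - (2)·-0.6667) / (8) = 0.7292
  y = (-12 - (1)·-2.5000 - (4)·-0.6667) / (6) = -1.1389
  z = (-8 - (-2)·-2.5000 - (-1)·-4.1667) / (6) = -2.8611
Iteration 3:
  x = (-8 - (3)·-1.1389 - (2)·-2.8611) / (8) = 0.1424
  y = (-12 - (1)·0.7292 - (4)·-2.8611) / (6) = -0.2141
  z = (-8 - (-2)·0.7292 - (-1)·-1.1389) / (6) = -1.2801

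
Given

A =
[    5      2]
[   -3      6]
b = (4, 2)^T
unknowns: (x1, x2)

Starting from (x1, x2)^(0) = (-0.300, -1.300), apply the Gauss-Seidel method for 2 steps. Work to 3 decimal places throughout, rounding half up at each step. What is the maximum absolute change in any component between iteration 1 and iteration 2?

Iteration 1:
  x1 = (4 - (2)·-1.300) / (5) = 1.320
  x2 = (2 - (-3)·1.320) / (6) = 0.993
Iteration 2:
  x1 = (4 - (2)·0.993) / (5) = 0.403
  x2 = (2 - (-3)·0.403) / (6) = 0.535
Change: (-0.917, -0.458) → max |·| = 0.917

0.917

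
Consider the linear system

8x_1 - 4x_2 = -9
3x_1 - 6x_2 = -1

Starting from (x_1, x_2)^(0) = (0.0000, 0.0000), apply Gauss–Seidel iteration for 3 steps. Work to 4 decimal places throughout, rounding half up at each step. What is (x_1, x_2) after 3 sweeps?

(-1.3724, -0.5195)

Iteration 1:
  x_1 = (-9 - (-4)·0.0000) / (8) = -1.1250
  x_2 = (-1 - (3)·-1.1250) / (-6) = -0.3958
Iteration 2:
  x_1 = (-9 - (-4)·-0.3958) / (8) = -1.3229
  x_2 = (-1 - (3)·-1.3229) / (-6) = -0.4948
Iteration 3:
  x_1 = (-9 - (-4)·-0.4948) / (8) = -1.3724
  x_2 = (-1 - (3)·-1.3724) / (-6) = -0.5195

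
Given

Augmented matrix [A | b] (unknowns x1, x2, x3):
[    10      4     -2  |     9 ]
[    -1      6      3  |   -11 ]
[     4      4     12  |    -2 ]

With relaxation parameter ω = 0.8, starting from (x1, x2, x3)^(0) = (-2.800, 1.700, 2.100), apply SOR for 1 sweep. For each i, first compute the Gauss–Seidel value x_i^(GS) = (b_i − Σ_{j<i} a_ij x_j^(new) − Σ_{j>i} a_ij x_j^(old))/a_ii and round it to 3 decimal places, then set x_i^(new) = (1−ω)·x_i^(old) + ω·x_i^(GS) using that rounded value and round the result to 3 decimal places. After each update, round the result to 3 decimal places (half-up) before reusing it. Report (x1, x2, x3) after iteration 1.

(-0.048, -1.973, 0.826)

Iteration 1:
  x1: GS value = (9 - (4)·1.700 - (-2)·2.100) / (10) = 0.640;  x1 ← (1−ω)·-2.800 + ω·0.640 = -0.048
  x2: GS value = (-11 - (-1)·-0.048 - (3)·2.100) / (6) = -2.891;  x2 ← (1−ω)·1.700 + ω·-2.891 = -1.973
  x3: GS value = (-2 - (4)·-0.048 - (4)·-1.973) / (12) = 0.507;  x3 ← (1−ω)·2.100 + ω·0.507 = 0.826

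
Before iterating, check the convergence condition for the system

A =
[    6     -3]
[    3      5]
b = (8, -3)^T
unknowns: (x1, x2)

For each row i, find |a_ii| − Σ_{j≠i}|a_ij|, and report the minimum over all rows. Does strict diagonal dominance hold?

row 1: |6| − (3) = 3
row 2: |5| − (3) = 2
minimum over rows = 2 → strictly diagonally dominant (convergence guaranteed)

2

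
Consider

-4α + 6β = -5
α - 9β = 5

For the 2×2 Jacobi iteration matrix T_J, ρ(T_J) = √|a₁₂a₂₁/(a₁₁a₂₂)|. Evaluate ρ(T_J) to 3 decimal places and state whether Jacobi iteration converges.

0.408

a₁₂a₂₁/(a₁₁a₂₂) = (6)·(1) / ((-4)·(-9)) = 0.166667
ρ = √|0.166667| = √0.166667 = 0.408
ρ < 1, so Jacobi converges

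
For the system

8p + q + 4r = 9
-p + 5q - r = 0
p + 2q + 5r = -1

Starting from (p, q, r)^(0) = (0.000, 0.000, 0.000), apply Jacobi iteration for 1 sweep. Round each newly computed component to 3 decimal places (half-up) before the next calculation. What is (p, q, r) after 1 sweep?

Iteration 1:
  p = (9 - (1)·0.000 - (4)·0.000) / (8) = 1.125
  q = (0 - (-1)·0.000 - (-1)·0.000) / (5) = 0.000
  r = (-1 - (1)·0.000 - (2)·0.000) / (5) = -0.200

(1.125, 0.000, -0.200)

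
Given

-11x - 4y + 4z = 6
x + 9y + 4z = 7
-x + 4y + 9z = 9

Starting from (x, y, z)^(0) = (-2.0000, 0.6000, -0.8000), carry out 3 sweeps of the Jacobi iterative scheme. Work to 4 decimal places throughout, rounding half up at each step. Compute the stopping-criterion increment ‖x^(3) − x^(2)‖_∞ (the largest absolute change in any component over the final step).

Iteration 1:
  x = (6 - (-4)·0.6000 - (4)·-0.8000) / (-11) = -1.0545
  y = (7 - (1)·-2.0000 - (4)·-0.8000) / (9) = 1.3556
  z = (9 - (-1)·-2.0000 - (4)·0.6000) / (9) = 0.5111
Iteration 2:
  x = (6 - (-4)·1.3556 - (4)·0.5111) / (-11) = -0.8525
  y = (7 - (1)·-1.0545 - (4)·0.5111) / (9) = 0.6678
  z = (9 - (-1)·-1.0545 - (4)·1.3556) / (9) = 0.2803
Iteration 3:
  x = (6 - (-4)·0.6678 - (4)·0.2803) / (-11) = -0.6864
  y = (7 - (1)·-0.8525 - (4)·0.2803) / (9) = 0.7479
  z = (9 - (-1)·-0.8525 - (4)·0.6678) / (9) = 0.6085
Change: (0.1661, 0.0801, 0.3282) → max |·| = 0.3282

0.3282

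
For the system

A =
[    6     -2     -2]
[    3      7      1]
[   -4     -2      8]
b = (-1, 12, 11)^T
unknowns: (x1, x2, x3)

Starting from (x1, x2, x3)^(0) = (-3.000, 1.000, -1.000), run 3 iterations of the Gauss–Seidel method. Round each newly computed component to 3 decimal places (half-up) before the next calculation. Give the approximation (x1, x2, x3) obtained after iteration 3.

Iteration 1:
  x1 = (-1 - (-2)·1.000 - (-2)·-1.000) / (6) = -0.167
  x2 = (12 - (3)·-0.167 - (1)·-1.000) / (7) = 1.929
  x3 = (11 - (-4)·-0.167 - (-2)·1.929) / (8) = 1.774
Iteration 2:
  x1 = (-1 - (-2)·1.929 - (-2)·1.774) / (6) = 1.068
  x2 = (12 - (3)·1.068 - (1)·1.774) / (7) = 1.003
  x3 = (11 - (-4)·1.068 - (-2)·1.003) / (8) = 2.160
Iteration 3:
  x1 = (-1 - (-2)·1.003 - (-2)·2.160) / (6) = 0.888
  x2 = (12 - (3)·0.888 - (1)·2.160) / (7) = 1.025
  x3 = (11 - (-4)·0.888 - (-2)·1.025) / (8) = 2.075

(0.888, 1.025, 2.075)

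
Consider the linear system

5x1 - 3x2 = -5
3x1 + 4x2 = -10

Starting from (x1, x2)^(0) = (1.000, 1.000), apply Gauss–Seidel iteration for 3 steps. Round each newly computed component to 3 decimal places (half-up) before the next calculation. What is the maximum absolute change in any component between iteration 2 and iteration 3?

0.864

Iteration 1:
  x1 = (-5 - (-3)·1.000) / (5) = -0.400
  x2 = (-10 - (3)·-0.400) / (4) = -2.200
Iteration 2:
  x1 = (-5 - (-3)·-2.200) / (5) = -2.320
  x2 = (-10 - (3)·-2.320) / (4) = -0.760
Iteration 3:
  x1 = (-5 - (-3)·-0.760) / (5) = -1.456
  x2 = (-10 - (3)·-1.456) / (4) = -1.408
Change: (0.864, -0.648) → max |·| = 0.864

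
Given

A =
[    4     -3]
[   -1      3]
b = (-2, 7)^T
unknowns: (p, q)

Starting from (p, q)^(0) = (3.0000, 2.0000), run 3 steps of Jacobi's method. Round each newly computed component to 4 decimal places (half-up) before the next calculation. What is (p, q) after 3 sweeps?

(1.5000, 3.0000)

Iteration 1:
  p = (-2 - (-3)·2.0000) / (4) = 1.0000
  q = (7 - (-1)·3.0000) / (3) = 3.3333
Iteration 2:
  p = (-2 - (-3)·3.3333) / (4) = 2.0000
  q = (7 - (-1)·1.0000) / (3) = 2.6667
Iteration 3:
  p = (-2 - (-3)·2.6667) / (4) = 1.5000
  q = (7 - (-1)·2.0000) / (3) = 3.0000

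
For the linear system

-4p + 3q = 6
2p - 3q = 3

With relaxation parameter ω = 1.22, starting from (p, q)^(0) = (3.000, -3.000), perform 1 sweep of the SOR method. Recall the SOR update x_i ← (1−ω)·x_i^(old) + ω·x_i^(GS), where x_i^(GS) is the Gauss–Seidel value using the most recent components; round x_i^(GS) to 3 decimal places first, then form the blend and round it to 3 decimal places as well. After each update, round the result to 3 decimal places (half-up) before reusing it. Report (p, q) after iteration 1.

Iteration 1:
  p: GS value = (6 - (3)·-3.000) / (-4) = -3.750;  p ← (1−ω)·3.000 + ω·-3.750 = -5.235
  q: GS value = (3 - (2)·-5.235) / (-3) = -4.490;  q ← (1−ω)·-3.000 + ω·-4.490 = -4.818

(-5.235, -4.818)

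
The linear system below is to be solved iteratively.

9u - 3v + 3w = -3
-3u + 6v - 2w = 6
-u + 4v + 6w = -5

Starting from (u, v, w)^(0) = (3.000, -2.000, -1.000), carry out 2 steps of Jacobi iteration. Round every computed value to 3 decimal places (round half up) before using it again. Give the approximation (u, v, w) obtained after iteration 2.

Iteration 1:
  u = (-3 - (-3)·-2.000 - (3)·-1.000) / (9) = -0.667
  v = (6 - (-3)·3.000 - (-2)·-1.000) / (6) = 2.167
  w = (-5 - (-1)·3.000 - (4)·-2.000) / (6) = 1.000
Iteration 2:
  u = (-3 - (-3)·2.167 - (3)·1.000) / (9) = 0.056
  v = (6 - (-3)·-0.667 - (-2)·1.000) / (6) = 1.000
  w = (-5 - (-1)·-0.667 - (4)·2.167) / (6) = -2.389

(0.056, 1.000, -2.389)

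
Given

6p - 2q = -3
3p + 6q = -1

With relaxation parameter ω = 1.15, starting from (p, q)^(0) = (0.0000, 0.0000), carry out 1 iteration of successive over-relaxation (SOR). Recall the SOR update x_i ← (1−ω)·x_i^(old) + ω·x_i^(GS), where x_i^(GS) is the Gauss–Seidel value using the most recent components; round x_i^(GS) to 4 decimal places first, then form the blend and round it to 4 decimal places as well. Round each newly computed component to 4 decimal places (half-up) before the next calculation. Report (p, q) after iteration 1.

Iteration 1:
  p: GS value = (-3 - (-2)·0.0000) / (6) = -0.5000;  p ← (1−ω)·0.0000 + ω·-0.5000 = -0.5750
  q: GS value = (-1 - (3)·-0.5750) / (6) = 0.1208;  q ← (1−ω)·0.0000 + ω·0.1208 = 0.1389

(-0.5750, 0.1389)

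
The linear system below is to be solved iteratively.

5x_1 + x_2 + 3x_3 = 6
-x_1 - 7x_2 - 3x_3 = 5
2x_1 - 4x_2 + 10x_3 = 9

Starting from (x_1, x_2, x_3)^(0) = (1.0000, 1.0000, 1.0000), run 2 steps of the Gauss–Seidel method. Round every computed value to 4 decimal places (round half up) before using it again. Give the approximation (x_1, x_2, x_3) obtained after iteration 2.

Iteration 1:
  x_1 = (6 - (1)·1.0000 - (3)·1.0000) / (5) = 0.4000
  x_2 = (5 - (-1)·0.4000 - (-3)·1.0000) / (-7) = -1.2000
  x_3 = (9 - (2)·0.4000 - (-4)·-1.2000) / (10) = 0.3400
Iteration 2:
  x_1 = (6 - (1)·-1.2000 - (3)·0.3400) / (5) = 1.2360
  x_2 = (5 - (-1)·1.2360 - (-3)·0.3400) / (-7) = -1.0366
  x_3 = (9 - (2)·1.2360 - (-4)·-1.0366) / (10) = 0.2382

(1.2360, -1.0366, 0.2382)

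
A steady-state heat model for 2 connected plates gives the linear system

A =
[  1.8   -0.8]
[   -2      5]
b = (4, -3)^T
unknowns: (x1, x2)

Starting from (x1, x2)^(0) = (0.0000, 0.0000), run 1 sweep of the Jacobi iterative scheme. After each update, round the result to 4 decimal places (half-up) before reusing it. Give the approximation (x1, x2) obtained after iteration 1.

(2.2222, -0.6000)

Iteration 1:
  x1 = (4 - (-0.8)·0.0000) / (1.8) = 2.2222
  x2 = (-3 - (-2)·0.0000) / (5) = -0.6000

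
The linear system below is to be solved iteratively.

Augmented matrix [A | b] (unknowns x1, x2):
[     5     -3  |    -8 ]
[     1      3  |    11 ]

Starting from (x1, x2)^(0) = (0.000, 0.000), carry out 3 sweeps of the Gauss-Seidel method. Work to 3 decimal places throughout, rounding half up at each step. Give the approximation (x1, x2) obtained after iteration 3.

(0.416, 3.528)

Iteration 1:
  x1 = (-8 - (-3)·0.000) / (5) = -1.600
  x2 = (11 - (1)·-1.600) / (3) = 4.200
Iteration 2:
  x1 = (-8 - (-3)·4.200) / (5) = 0.920
  x2 = (11 - (1)·0.920) / (3) = 3.360
Iteration 3:
  x1 = (-8 - (-3)·3.360) / (5) = 0.416
  x2 = (11 - (1)·0.416) / (3) = 3.528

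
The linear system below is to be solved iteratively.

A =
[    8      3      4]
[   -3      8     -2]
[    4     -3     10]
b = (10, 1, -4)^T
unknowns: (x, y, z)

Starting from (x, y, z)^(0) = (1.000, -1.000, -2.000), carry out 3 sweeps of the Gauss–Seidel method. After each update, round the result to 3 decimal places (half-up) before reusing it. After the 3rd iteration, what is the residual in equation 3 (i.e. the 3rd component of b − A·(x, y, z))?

Iteration 1:
  x = (10 - (3)·-1.000 - (4)·-2.000) / (8) = 2.625
  y = (1 - (-3)·2.625 - (-2)·-2.000) / (8) = 0.609
  z = (-4 - (4)·2.625 - (-3)·0.609) / (10) = -1.267
Iteration 2:
  x = (10 - (3)·0.609 - (4)·-1.267) / (8) = 1.655
  y = (1 - (-3)·1.655 - (-2)·-1.267) / (8) = 0.429
  z = (-4 - (4)·1.655 - (-3)·0.429) / (10) = -0.933
Iteration 3:
  x = (10 - (3)·0.429 - (4)·-0.933) / (8) = 1.556
  y = (1 - (-3)·1.556 - (-2)·-0.933) / (8) = 0.475
  z = (-4 - (4)·1.556 - (-3)·0.475) / (10) = -0.880
Residual b − A·x = (-0.353, 0.108, 0.001)

0.001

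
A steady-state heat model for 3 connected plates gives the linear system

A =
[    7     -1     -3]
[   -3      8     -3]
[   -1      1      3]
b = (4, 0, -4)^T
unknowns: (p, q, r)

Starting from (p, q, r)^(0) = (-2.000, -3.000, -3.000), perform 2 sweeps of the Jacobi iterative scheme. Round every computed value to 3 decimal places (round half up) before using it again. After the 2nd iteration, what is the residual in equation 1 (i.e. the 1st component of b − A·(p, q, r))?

Iteration 1:
  p = (4 - (-1)·-3.000 - (-3)·-3.000) / (7) = -1.143
  q = (0 - (-3)·-2.000 - (-3)·-3.000) / (8) = -1.875
  r = (-4 - (-1)·-2.000 - (1)·-3.000) / (3) = -1.000
Iteration 2:
  p = (4 - (-1)·-1.875 - (-3)·-1.000) / (7) = -0.125
  q = (0 - (-3)·-1.143 - (-3)·-1.000) / (8) = -0.804
  r = (-4 - (-1)·-1.143 - (1)·-1.875) / (3) = -1.089
Residual b − A·x = (0.804, 2.790, -0.054)

0.804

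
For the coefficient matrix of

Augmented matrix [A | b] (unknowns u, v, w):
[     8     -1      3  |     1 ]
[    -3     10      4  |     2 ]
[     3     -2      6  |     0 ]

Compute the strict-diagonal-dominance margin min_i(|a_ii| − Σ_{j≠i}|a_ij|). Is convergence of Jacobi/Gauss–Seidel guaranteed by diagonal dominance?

1

row 1: |8| − (1+3) = 4
row 2: |10| − (3+4) = 3
row 3: |6| − (3+2) = 1
minimum over rows = 1 → strictly diagonally dominant (convergence guaranteed)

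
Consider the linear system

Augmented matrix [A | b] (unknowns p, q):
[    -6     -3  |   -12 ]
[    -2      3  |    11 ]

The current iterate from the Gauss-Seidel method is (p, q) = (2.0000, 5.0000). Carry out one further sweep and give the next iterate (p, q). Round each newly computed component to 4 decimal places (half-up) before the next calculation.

One sweep:
  p = (-12 - (-3)·5.0000) / (-6) = -0.5000
  q = (11 - (-2)·-0.5000) / (3) = 3.3333

(-0.5000, 3.3333)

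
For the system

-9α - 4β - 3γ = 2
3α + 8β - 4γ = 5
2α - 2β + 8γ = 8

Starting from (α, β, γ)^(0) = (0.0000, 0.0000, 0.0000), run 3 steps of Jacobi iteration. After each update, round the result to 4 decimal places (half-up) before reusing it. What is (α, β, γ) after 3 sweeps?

(-1.1632, 1.5434, 1.5104)

Iteration 1:
  α = (2 - (-4)·0.0000 - (-3)·0.0000) / (-9) = -0.2222
  β = (5 - (3)·0.0000 - (-4)·0.0000) / (8) = 0.6250
  γ = (8 - (2)·0.0000 - (-2)·0.0000) / (8) = 1.0000
Iteration 2:
  α = (2 - (-4)·0.6250 - (-3)·1.0000) / (-9) = -0.8333
  β = (5 - (3)·-0.2222 - (-4)·1.0000) / (8) = 1.2083
  γ = (8 - (2)·-0.2222 - (-2)·0.6250) / (8) = 1.2118
Iteration 3:
  α = (2 - (-4)·1.2083 - (-3)·1.2118) / (-9) = -1.1632
  β = (5 - (3)·-0.8333 - (-4)·1.2118) / (8) = 1.5434
  γ = (8 - (2)·-0.8333 - (-2)·1.2083) / (8) = 1.5104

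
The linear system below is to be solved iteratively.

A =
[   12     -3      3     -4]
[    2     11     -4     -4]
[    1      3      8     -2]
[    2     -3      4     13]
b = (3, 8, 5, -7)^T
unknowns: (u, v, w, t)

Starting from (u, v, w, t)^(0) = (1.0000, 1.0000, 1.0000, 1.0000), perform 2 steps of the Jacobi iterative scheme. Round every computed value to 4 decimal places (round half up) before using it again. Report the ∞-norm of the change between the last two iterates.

0.7948

Iteration 1:
  u = (3 - (-3)·1.0000 - (3)·1.0000 - (-4)·1.0000) / (12) = 0.5833
  v = (8 - (2)·1.0000 - (-4)·1.0000 - (-4)·1.0000) / (11) = 1.2727
  w = (5 - (1)·1.0000 - (3)·1.0000 - (-2)·1.0000) / (8) = 0.3750
  t = (-7 - (2)·1.0000 - (-3)·1.0000 - (4)·1.0000) / (13) = -0.7692
Iteration 2:
  u = (3 - (-3)·1.2727 - (3)·0.3750 - (-4)·-0.7692) / (12) = 0.2180
  v = (8 - (2)·0.5833 - (-4)·0.3750 - (-4)·-0.7692) / (11) = 0.4779
  w = (5 - (1)·0.5833 - (3)·1.2727 - (-2)·-0.7692) / (8) = -0.1175
  t = (-7 - (2)·0.5833 - (-3)·1.2727 - (4)·0.3750) / (13) = -0.4499
Change: (-0.3653, -0.7948, -0.4925, 0.3193) → max |·| = 0.7948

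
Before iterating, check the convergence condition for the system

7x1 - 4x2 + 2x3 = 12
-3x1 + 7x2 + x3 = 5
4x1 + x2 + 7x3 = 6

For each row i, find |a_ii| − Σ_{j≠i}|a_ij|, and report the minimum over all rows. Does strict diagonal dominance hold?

row 1: |7| − (4+2) = 1
row 2: |7| − (3+1) = 3
row 3: |7| − (4+1) = 2
minimum over rows = 1 → strictly diagonally dominant (convergence guaranteed)

1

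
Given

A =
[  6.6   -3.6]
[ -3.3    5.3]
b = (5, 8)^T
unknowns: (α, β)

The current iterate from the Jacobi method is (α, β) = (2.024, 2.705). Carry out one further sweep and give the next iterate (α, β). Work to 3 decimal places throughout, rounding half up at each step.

(2.233, 2.770)

One sweep:
  α = (5 - (-3.6)·2.705) / (6.6) = 2.233
  β = (8 - (-3.3)·2.024) / (5.3) = 2.770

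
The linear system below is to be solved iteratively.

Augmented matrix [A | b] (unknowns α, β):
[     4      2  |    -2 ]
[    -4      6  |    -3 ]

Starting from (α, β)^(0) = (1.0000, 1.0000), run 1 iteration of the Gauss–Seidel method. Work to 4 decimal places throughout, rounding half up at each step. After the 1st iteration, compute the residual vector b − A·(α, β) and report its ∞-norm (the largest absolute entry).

Iteration 1:
  α = (-2 - (2)·1.0000) / (4) = -1.0000
  β = (-3 - (-4)·-1.0000) / (6) = -1.1667
Residual b − A·x = (4.3334, 0.0002); ∞-norm = 4.3334

4.3334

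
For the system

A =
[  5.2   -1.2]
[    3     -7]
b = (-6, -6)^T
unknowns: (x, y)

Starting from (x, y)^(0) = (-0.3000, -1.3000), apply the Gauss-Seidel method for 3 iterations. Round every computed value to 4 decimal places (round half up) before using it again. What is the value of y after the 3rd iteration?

0.4008

Iteration 1:
  x = (-6 - (-1.2)·-1.3000) / (5.2) = -1.4538
  y = (-6 - (3)·-1.4538) / (-7) = 0.2341
Iteration 2:
  x = (-6 - (-1.2)·0.2341) / (5.2) = -1.0998
  y = (-6 - (3)·-1.0998) / (-7) = 0.3858
Iteration 3:
  x = (-6 - (-1.2)·0.3858) / (5.2) = -1.0648
  y = (-6 - (3)·-1.0648) / (-7) = 0.4008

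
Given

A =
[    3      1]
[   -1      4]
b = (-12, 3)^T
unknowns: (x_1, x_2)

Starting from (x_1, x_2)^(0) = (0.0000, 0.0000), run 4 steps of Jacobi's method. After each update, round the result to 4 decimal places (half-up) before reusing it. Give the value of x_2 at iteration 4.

Iteration 1:
  x_1 = (-12 - (1)·0.0000) / (3) = -4.0000
  x_2 = (3 - (-1)·0.0000) / (4) = 0.7500
Iteration 2:
  x_1 = (-12 - (1)·0.7500) / (3) = -4.2500
  x_2 = (3 - (-1)·-4.0000) / (4) = -0.2500
Iteration 3:
  x_1 = (-12 - (1)·-0.2500) / (3) = -3.9167
  x_2 = (3 - (-1)·-4.2500) / (4) = -0.3125
Iteration 4:
  x_1 = (-12 - (1)·-0.3125) / (3) = -3.8958
  x_2 = (3 - (-1)·-3.9167) / (4) = -0.2292

-0.2292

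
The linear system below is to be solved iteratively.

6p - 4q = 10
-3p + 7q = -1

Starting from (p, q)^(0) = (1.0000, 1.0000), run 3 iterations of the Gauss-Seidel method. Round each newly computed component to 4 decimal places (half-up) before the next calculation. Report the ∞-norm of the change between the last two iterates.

Iteration 1:
  p = (10 - (-4)·1.0000) / (6) = 2.3333
  q = (-1 - (-3)·2.3333) / (7) = 0.8571
Iteration 2:
  p = (10 - (-4)·0.8571) / (6) = 2.2381
  q = (-1 - (-3)·2.2381) / (7) = 0.8163
Iteration 3:
  p = (10 - (-4)·0.8163) / (6) = 2.2109
  q = (-1 - (-3)·2.2109) / (7) = 0.8047
Change: (-0.0272, -0.0116) → max |·| = 0.0272

0.0272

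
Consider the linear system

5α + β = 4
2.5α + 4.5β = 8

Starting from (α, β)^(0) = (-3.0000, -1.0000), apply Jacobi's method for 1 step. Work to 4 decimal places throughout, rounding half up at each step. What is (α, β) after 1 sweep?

Iteration 1:
  α = (4 - (1)·-1.0000) / (5) = 1.0000
  β = (8 - (2.5)·-3.0000) / (4.5) = 3.4444

(1.0000, 3.4444)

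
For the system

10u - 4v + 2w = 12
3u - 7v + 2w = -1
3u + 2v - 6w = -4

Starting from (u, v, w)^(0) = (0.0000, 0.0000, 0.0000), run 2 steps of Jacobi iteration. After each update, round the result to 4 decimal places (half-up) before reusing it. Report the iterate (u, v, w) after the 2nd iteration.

(1.1238, 0.8476, 1.3143)

Iteration 1:
  u = (12 - (-4)·0.0000 - (2)·0.0000) / (10) = 1.2000
  v = (-1 - (3)·0.0000 - (2)·0.0000) / (-7) = 0.1429
  w = (-4 - (3)·0.0000 - (2)·0.0000) / (-6) = 0.6667
Iteration 2:
  u = (12 - (-4)·0.1429 - (2)·0.6667) / (10) = 1.1238
  v = (-1 - (3)·1.2000 - (2)·0.6667) / (-7) = 0.8476
  w = (-4 - (3)·1.2000 - (2)·0.1429) / (-6) = 1.3143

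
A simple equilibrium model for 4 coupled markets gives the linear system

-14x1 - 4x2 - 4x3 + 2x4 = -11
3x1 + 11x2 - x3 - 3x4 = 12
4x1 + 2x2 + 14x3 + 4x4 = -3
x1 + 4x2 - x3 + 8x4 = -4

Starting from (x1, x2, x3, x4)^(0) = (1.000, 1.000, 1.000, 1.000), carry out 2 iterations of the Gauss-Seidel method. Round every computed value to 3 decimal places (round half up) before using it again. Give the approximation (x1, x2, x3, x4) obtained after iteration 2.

Iteration 1:
  x1 = (-11 - (-4)·1.000 - (-4)·1.000 - (2)·1.000) / (-14) = 0.357
  x2 = (12 - (3)·0.357 - (-1)·1.000 - (-3)·1.000) / (11) = 1.357
  x3 = (-3 - (4)·0.357 - (2)·1.357 - (4)·1.000) / (14) = -0.796
  x4 = (-4 - (1)·0.357 - (4)·1.357 - (-1)·-0.796) / (8) = -1.323
Iteration 2:
  x1 = (-11 - (-4)·1.357 - (-4)·-0.796 - (2)·-1.323) / (-14) = 0.436
  x2 = (12 - (3)·0.436 - (-1)·-0.796 - (-3)·-1.323) / (11) = 0.539
  x3 = (-3 - (4)·0.436 - (2)·0.539 - (4)·-1.323) / (14) = -0.038
  x4 = (-4 - (1)·0.436 - (4)·0.539 - (-1)·-0.038) / (8) = -0.829

(0.436, 0.539, -0.038, -0.829)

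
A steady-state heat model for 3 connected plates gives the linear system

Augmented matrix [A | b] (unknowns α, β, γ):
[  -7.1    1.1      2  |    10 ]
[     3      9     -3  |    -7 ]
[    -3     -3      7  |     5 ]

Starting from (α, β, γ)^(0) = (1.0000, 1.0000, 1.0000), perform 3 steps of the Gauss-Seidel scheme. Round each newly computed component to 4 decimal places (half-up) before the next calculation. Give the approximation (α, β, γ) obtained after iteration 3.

(-1.4382, -0.2890, -0.0259)

Iteration 1:
  α = (10 - (1.1)·1.0000 - (2)·1.0000) / (-7.1) = -0.9718
  β = (-7 - (3)·-0.9718 - (-3)·1.0000) / (9) = -0.1205
  γ = (5 - (-3)·-0.9718 - (-3)·-0.1205) / (7) = 0.2462
Iteration 2:
  α = (10 - (1.1)·-0.1205 - (2)·0.2462) / (-7.1) = -1.3578
  β = (-7 - (3)·-1.3578 - (-3)·0.2462) / (9) = -0.2431
  γ = (5 - (-3)·-1.3578 - (-3)·-0.2431) / (7) = 0.0282
Iteration 3:
  α = (10 - (1.1)·-0.2431 - (2)·0.0282) / (-7.1) = -1.4382
  β = (-7 - (3)·-1.4382 - (-3)·0.0282) / (9) = -0.2890
  γ = (5 - (-3)·-1.4382 - (-3)·-0.2890) / (7) = -0.0259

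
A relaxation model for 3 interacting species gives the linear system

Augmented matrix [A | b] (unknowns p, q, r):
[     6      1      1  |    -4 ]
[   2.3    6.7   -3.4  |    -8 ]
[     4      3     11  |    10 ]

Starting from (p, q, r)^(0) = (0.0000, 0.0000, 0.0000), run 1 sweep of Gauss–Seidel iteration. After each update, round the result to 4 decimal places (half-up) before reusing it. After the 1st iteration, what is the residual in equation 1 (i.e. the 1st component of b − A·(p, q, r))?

-0.4494

Iteration 1:
  p = (-4 - (1)·0.0000 - (1)·0.0000) / (6) = -0.6667
  q = (-8 - (2.3)·-0.6667 - (-3.4)·0.0000) / (6.7) = -0.9652
  r = (10 - (4)·-0.6667 - (3)·-0.9652) / (11) = 1.4148
Residual b − A·x = (-0.4494, 4.8106, -0.0004)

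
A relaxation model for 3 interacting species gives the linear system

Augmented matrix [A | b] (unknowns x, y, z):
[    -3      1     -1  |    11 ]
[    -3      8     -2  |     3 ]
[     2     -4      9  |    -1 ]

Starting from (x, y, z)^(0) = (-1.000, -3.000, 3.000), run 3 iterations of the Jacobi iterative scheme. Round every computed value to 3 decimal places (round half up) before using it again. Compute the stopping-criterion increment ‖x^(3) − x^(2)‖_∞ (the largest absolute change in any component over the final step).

1.838

Iteration 1:
  x = (11 - (1)·-3.000 - (-1)·3.000) / (-3) = -5.667
  y = (3 - (-3)·-1.000 - (-2)·3.000) / (8) = 0.750
  z = (-1 - (2)·-1.000 - (-4)·-3.000) / (9) = -1.222
Iteration 2:
  x = (11 - (1)·0.750 - (-1)·-1.222) / (-3) = -3.009
  y = (3 - (-3)·-5.667 - (-2)·-1.222) / (8) = -2.056
  z = (-1 - (2)·-5.667 - (-4)·0.750) / (9) = 1.482
Iteration 3:
  x = (11 - (1)·-2.056 - (-1)·1.482) / (-3) = -4.846
  y = (3 - (-3)·-3.009 - (-2)·1.482) / (8) = -0.383
  z = (-1 - (2)·-3.009 - (-4)·-2.056) / (9) = -0.356
Change: (-1.837, 1.673, -1.838) → max |·| = 1.838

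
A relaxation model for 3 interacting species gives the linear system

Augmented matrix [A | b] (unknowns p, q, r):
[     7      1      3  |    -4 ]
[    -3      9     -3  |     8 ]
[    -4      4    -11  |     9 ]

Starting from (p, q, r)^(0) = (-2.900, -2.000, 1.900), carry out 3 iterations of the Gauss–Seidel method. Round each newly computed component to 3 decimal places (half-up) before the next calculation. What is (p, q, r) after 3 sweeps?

(-0.528, 0.608, -0.405)

Iteration 1:
  p = (-4 - (1)·-2.000 - (3)·1.900) / (7) = -1.100
  q = (8 - (-3)·-1.100 - (-3)·1.900) / (9) = 1.156
  r = (9 - (-4)·-1.100 - (4)·1.156) / (-11) = 0.002
Iteration 2:
  p = (-4 - (1)·1.156 - (3)·0.002) / (7) = -0.737
  q = (8 - (-3)·-0.737 - (-3)·0.002) / (9) = 0.644
  r = (9 - (-4)·-0.737 - (4)·0.644) / (-11) = -0.316
Iteration 3:
  p = (-4 - (1)·0.644 - (3)·-0.316) / (7) = -0.528
  q = (8 - (-3)·-0.528 - (-3)·-0.316) / (9) = 0.608
  r = (9 - (-4)·-0.528 - (4)·0.608) / (-11) = -0.405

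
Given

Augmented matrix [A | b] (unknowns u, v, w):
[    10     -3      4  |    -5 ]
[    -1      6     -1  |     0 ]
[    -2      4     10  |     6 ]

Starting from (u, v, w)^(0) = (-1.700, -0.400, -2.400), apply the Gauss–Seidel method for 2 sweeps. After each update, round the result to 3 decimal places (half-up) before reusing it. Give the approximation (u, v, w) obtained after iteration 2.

Iteration 1:
  u = (-5 - (-3)·-0.400 - (4)·-2.400) / (10) = 0.340
  v = (0 - (-1)·0.340 - (-1)·-2.400) / (6) = -0.343
  w = (6 - (-2)·0.340 - (4)·-0.343) / (10) = 0.805
Iteration 2:
  u = (-5 - (-3)·-0.343 - (4)·0.805) / (10) = -0.925
  v = (0 - (-1)·-0.925 - (-1)·0.805) / (6) = -0.020
  w = (6 - (-2)·-0.925 - (4)·-0.020) / (10) = 0.423

(-0.925, -0.020, 0.423)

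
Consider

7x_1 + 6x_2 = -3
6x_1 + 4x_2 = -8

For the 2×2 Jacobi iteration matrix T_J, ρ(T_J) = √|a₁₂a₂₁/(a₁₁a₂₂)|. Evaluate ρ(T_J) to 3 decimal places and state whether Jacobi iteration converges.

1.134

a₁₂a₂₁/(a₁₁a₂₂) = (6)·(6) / ((7)·(4)) = 1.285714
ρ = √|1.285714| = √1.285714 = 1.134
ρ > 1, so Jacobi diverges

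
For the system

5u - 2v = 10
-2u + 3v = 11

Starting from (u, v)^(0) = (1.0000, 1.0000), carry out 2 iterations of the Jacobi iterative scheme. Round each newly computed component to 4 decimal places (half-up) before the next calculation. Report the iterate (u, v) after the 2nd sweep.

(3.7333, 5.2667)

Iteration 1:
  u = (10 - (-2)·1.0000) / (5) = 2.4000
  v = (11 - (-2)·1.0000) / (3) = 4.3333
Iteration 2:
  u = (10 - (-2)·4.3333) / (5) = 3.7333
  v = (11 - (-2)·2.4000) / (3) = 5.2667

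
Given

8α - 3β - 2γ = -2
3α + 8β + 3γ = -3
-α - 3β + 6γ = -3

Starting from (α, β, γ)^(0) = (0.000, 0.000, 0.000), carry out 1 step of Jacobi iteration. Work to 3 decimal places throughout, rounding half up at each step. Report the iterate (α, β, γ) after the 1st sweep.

Iteration 1:
  α = (-2 - (-3)·0.000 - (-2)·0.000) / (8) = -0.250
  β = (-3 - (3)·0.000 - (3)·0.000) / (8) = -0.375
  γ = (-3 - (-1)·0.000 - (-3)·0.000) / (6) = -0.500

(-0.250, -0.375, -0.500)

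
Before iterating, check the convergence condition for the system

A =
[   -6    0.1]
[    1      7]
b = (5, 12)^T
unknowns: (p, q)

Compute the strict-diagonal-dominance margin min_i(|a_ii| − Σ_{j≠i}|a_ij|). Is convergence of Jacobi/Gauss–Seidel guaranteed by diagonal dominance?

row 1: |-6| − (0.1) = 5.9
row 2: |7| − (1) = 6
minimum over rows = 5.9 → strictly diagonally dominant (convergence guaranteed)

5.9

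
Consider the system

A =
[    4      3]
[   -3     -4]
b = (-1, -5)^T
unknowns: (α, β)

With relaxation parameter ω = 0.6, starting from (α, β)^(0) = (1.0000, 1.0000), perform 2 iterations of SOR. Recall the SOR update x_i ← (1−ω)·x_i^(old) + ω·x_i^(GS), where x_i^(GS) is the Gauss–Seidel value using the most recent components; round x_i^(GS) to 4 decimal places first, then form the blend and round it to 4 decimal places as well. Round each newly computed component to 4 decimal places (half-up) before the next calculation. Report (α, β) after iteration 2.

Iteration 1:
  α: GS value = (-1 - (3)·1.0000) / (4) = -1.0000;  α ← (1−ω)·1.0000 + ω·-1.0000 = -0.2000
  β: GS value = (-5 - (-3)·-0.2000) / (-4) = 1.4000;  β ← (1−ω)·1.0000 + ω·1.4000 = 1.2400
Iteration 2:
  α: GS value = (-1 - (3)·1.2400) / (4) = -1.1800;  α ← (1−ω)·-0.2000 + ω·-1.1800 = -0.7880
  β: GS value = (-5 - (-3)·-0.7880) / (-4) = 1.8410;  β ← (1−ω)·1.2400 + ω·1.8410 = 1.6006

(-0.7880, 1.6006)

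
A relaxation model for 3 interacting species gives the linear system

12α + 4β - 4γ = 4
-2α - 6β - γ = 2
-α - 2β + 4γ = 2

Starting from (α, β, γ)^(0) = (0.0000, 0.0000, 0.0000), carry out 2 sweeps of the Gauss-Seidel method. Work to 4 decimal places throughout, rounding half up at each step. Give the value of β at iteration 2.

Iteration 1:
  α = (4 - (4)·0.0000 - (-4)·0.0000) / (12) = 0.3333
  β = (2 - (-2)·0.3333 - (-1)·0.0000) / (-6) = -0.4444
  γ = (2 - (-1)·0.3333 - (-2)·-0.4444) / (4) = 0.3611
Iteration 2:
  α = (4 - (4)·-0.4444 - (-4)·0.3611) / (12) = 0.6018
  β = (2 - (-2)·0.6018 - (-1)·0.3611) / (-6) = -0.5941
  γ = (2 - (-1)·0.6018 - (-2)·-0.5941) / (4) = 0.3534

-0.5941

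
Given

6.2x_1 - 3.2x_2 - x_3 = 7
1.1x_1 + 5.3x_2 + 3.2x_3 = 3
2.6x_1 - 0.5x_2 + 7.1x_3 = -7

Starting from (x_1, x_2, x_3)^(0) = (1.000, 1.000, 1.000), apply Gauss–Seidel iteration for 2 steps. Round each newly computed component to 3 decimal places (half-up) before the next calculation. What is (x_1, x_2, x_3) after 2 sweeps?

Iteration 1:
  x_1 = (7 - (-3.2)·1.000 - (-1)·1.000) / (6.2) = 1.806
  x_2 = (3 - (1.1)·1.806 - (3.2)·1.000) / (5.3) = -0.413
  x_3 = (-7 - (2.6)·1.806 - (-0.5)·-0.413) / (7.1) = -1.676
Iteration 2:
  x_1 = (7 - (-3.2)·-0.413 - (-1)·-1.676) / (6.2) = 0.646
  x_2 = (3 - (1.1)·0.646 - (3.2)·-1.676) / (5.3) = 1.444
  x_3 = (-7 - (2.6)·0.646 - (-0.5)·1.444) / (7.1) = -1.121

(0.646, 1.444, -1.121)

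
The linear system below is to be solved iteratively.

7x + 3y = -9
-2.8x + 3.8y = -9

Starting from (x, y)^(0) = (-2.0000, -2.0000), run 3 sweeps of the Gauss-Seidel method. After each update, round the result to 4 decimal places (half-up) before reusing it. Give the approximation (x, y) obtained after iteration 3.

(-0.2280, -2.5364)

Iteration 1:
  x = (-9 - (3)·-2.0000) / (7) = -0.4286
  y = (-9 - (-2.8)·-0.4286) / (3.8) = -2.6842
Iteration 2:
  x = (-9 - (3)·-2.6842) / (7) = -0.1353
  y = (-9 - (-2.8)·-0.1353) / (3.8) = -2.4681
Iteration 3:
  x = (-9 - (3)·-2.4681) / (7) = -0.2280
  y = (-9 - (-2.8)·-0.2280) / (3.8) = -2.5364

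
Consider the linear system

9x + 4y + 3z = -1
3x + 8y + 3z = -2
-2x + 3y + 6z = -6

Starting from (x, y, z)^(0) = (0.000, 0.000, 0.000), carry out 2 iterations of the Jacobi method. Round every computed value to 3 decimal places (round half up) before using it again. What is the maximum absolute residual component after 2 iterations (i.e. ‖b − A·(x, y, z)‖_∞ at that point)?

Iteration 1:
  x = (-1 - (4)·0.000 - (3)·0.000) / (9) = -0.111
  y = (-2 - (3)·0.000 - (3)·0.000) / (8) = -0.250
  z = (-6 - (-2)·0.000 - (3)·0.000) / (6) = -1.000
Iteration 2:
  x = (-1 - (4)·-0.250 - (3)·-1.000) / (9) = 0.333
  y = (-2 - (3)·-0.111 - (3)·-1.000) / (8) = 0.167
  z = (-6 - (-2)·-0.111 - (3)·-0.250) / (6) = -0.912
Residual b − A·x = (-1.929, -1.599, -0.363); ∞-norm = 1.929

1.929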